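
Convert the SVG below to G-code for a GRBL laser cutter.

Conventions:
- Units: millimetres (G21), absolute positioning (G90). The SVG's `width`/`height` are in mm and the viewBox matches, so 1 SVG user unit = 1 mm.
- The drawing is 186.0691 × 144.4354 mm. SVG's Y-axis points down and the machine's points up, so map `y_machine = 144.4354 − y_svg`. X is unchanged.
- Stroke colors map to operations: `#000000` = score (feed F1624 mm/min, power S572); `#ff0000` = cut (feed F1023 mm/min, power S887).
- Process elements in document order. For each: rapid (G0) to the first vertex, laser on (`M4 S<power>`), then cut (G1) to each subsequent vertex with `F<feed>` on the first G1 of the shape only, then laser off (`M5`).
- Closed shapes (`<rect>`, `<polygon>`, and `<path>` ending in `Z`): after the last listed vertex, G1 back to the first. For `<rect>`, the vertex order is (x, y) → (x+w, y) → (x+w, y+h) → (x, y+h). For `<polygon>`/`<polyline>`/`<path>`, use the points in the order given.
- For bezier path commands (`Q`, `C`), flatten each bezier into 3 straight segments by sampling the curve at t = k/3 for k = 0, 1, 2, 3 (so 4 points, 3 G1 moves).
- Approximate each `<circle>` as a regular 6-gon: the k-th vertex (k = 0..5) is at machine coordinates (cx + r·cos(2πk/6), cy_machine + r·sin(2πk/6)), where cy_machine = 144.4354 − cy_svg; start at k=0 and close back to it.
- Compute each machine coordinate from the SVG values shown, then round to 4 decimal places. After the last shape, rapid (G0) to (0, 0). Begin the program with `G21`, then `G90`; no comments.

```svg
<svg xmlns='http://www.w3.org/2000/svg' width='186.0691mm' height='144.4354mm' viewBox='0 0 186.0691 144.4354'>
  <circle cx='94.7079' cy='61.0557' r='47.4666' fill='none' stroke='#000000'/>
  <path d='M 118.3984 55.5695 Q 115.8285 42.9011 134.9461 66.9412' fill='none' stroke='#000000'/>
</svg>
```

G21
G90
G0 X142.1745 Y83.3797
M4 S572
G1 X118.4412 Y124.4870 F1624
G1 X70.9746 Y124.4870
G1 X47.2413 Y83.3797
G1 X70.9746 Y42.2724
G1 X118.4412 Y42.2724
G1 X142.1745 Y83.3797
M5
G0 X118.3984 Y88.8659
M4 S572
G1 X119.0949 Y93.2328 F1624
G1 X124.6108 Y89.4422
G1 X134.9461 Y77.4942
M5
G0 X0.0000 Y0.0000

Since the viewBox matches the mm dimensions, user units are millimetres directly. The only transform is the Y-flip y_m = 144.4354 − y_svg.

Shape 1 is a circle drawn with `<circle>`. Its stroke #000000 means score at S572, F1624. After flipping Y the toolpath is (142.1745,83.3797) → (118.4412,124.4870) → (70.9746,124.4870) → (47.2413,83.3797) → (70.9746,42.2724) → (118.4412,42.2724) → (142.1745,83.3797), returning to the start.

Shape 2 is a quadratic bezier drawn with `<path>`. Its stroke #000000 means score at S572, F1624. After flipping Y the toolpath is (118.3984,88.8659) → (119.0949,93.2328) → (124.6108,89.4422) → (134.9461,77.4942).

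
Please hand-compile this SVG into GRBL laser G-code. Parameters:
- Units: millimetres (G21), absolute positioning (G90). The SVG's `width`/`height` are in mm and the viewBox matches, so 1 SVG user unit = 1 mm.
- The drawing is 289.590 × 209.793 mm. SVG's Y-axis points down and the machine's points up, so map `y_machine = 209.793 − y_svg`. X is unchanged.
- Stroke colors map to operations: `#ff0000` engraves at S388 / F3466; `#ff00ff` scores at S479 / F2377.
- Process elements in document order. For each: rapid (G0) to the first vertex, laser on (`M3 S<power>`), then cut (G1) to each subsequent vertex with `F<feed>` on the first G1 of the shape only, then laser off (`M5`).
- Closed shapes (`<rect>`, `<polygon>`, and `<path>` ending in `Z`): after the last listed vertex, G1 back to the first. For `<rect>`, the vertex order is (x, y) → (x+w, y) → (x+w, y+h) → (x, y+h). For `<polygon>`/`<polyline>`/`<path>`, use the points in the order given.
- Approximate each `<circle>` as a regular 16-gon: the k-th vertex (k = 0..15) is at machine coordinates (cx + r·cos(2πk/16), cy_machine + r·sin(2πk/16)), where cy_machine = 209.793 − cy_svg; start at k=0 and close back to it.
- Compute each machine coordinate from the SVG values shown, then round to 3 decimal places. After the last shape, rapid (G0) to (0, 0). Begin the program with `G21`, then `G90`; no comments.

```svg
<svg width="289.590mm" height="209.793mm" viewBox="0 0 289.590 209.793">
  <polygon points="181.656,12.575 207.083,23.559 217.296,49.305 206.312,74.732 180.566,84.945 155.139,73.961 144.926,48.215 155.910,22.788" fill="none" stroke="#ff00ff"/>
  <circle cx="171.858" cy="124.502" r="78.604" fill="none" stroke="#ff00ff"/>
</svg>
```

G21
G90
G0 X181.656 Y197.218
M3 S479
G1 X207.083 Y186.234 F2377
G1 X217.296 Y160.488
G1 X206.312 Y135.061
G1 X180.566 Y124.848
G1 X155.139 Y135.832
G1 X144.926 Y161.578
G1 X155.910 Y187.005
G1 X181.656 Y197.218
M5
G0 X250.462 Y85.291
M3 S479
G1 X244.479 Y115.371 F2377
G1 X227.439 Y140.872
G1 X201.938 Y157.912
G1 X171.858 Y163.895
G1 X141.778 Y157.912
G1 X116.277 Y140.872
G1 X99.237 Y115.371
G1 X93.254 Y85.291
G1 X99.237 Y55.211
G1 X116.277 Y29.710
G1 X141.778 Y12.670
G1 X171.858 Y6.687
G1 X201.938 Y12.670
G1 X227.439 Y29.710
G1 X244.479 Y55.211
G1 X250.462 Y85.291
M5
G0 X0.000 Y0.000

1 u = 1 mm; y_m = 209.793 − y.

[1] `<polygon>` regular polygon, #ff00ff→score S479 F2377: (181.656,197.218) → (207.083,186.234) → (217.296,160.488) → (206.312,135.061) → (180.566,124.848) → (155.139,135.832) → (144.926,161.578) → (155.910,187.005) → (181.656,197.218) (closed)

[2] `<circle>` circle, #ff00ff→score S479 F2377: (250.462,85.291) → (244.479,115.371) → (227.439,140.872) → (201.938,157.912) → (171.858,163.895) → (141.778,157.912) → (116.277,140.872) → (99.237,115.371) → (93.254,85.291) → (99.237,55.211) → (116.277,29.710) → (141.778,12.670) → (171.858,6.687) → (201.938,12.670) → (227.439,29.710) → (244.479,55.211) → (250.462,85.291) (closed)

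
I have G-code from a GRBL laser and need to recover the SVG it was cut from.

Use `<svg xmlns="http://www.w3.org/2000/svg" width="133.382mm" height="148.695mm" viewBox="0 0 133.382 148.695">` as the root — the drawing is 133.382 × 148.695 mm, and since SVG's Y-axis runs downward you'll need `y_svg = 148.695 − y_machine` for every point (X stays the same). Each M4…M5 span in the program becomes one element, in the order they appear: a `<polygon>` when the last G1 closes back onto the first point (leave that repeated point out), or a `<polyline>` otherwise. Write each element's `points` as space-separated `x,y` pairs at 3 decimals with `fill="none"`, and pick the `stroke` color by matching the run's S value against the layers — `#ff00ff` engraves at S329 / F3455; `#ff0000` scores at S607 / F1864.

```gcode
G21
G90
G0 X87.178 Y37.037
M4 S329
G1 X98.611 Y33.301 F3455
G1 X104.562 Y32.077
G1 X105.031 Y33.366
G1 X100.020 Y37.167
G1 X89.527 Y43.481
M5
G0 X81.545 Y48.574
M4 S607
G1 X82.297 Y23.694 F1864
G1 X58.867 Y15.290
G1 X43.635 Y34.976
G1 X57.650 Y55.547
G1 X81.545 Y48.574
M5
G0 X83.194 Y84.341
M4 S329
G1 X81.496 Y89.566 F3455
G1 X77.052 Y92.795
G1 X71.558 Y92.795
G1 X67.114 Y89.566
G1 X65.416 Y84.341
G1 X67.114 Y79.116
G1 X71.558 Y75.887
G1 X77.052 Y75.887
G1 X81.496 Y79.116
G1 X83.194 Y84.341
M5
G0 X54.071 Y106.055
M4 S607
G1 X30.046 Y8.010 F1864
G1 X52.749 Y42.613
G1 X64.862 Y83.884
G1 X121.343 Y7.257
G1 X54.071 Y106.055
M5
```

<svg xmlns="http://www.w3.org/2000/svg" width="133.382mm" height="148.695mm" viewBox="0 0 133.382 148.695">
  <polyline points="87.178,111.658 98.611,115.394 104.562,116.618 105.031,115.329 100.020,111.528 89.527,105.214" fill="none" stroke="#ff00ff"/>
  <polygon points="81.545,100.121 82.297,125.001 58.867,133.405 43.635,113.719 57.650,93.148" fill="none" stroke="#ff0000"/>
  <polygon points="83.194,64.354 81.496,59.129 77.052,55.900 71.558,55.900 67.114,59.129 65.416,64.354 67.114,69.579 71.558,72.808 77.052,72.808 81.496,69.579" fill="none" stroke="#ff00ff"/>
  <polygon points="54.071,42.640 30.046,140.685 52.749,106.082 64.862,64.811 121.343,141.438" fill="none" stroke="#ff0000"/>
</svg>

Each laser-on run becomes one SVG element. Flip Y back into SVG space with y_svg = 148.695 − y_machine.

Run 1: power S329 maps to stroke `#ff00ff` (engrave). The run is open, so emit a `<polyline>` with points (Y-flipped): 87.178,111.658 98.611,115.394 104.562,116.618 105.031,115.329 100.020,111.528 89.527,105.214.

Run 2: power S607 maps to stroke `#ff0000` (score). The run returns to its start, so emit a `<polygon>` with points (Y-flipped): 81.545,100.121 82.297,125.001 58.867,133.405 43.635,113.719 57.650,93.148.

Run 3: power S329 maps to stroke `#ff00ff` (engrave). The run returns to its start, so emit a `<polygon>` with points (Y-flipped): 83.194,64.354 81.496,59.129 77.052,55.900 71.558,55.900 67.114,59.129 65.416,64.354 67.114,69.579 71.558,72.808 77.052,72.808 81.496,69.579.

Run 4: S607 ⇒ score layer `#ff0000`. The run returns to its start, so emit a `<polygon>` with points (Y-flipped): 54.071,42.640 30.046,140.685 52.749,106.082 64.862,64.811 121.343,141.438.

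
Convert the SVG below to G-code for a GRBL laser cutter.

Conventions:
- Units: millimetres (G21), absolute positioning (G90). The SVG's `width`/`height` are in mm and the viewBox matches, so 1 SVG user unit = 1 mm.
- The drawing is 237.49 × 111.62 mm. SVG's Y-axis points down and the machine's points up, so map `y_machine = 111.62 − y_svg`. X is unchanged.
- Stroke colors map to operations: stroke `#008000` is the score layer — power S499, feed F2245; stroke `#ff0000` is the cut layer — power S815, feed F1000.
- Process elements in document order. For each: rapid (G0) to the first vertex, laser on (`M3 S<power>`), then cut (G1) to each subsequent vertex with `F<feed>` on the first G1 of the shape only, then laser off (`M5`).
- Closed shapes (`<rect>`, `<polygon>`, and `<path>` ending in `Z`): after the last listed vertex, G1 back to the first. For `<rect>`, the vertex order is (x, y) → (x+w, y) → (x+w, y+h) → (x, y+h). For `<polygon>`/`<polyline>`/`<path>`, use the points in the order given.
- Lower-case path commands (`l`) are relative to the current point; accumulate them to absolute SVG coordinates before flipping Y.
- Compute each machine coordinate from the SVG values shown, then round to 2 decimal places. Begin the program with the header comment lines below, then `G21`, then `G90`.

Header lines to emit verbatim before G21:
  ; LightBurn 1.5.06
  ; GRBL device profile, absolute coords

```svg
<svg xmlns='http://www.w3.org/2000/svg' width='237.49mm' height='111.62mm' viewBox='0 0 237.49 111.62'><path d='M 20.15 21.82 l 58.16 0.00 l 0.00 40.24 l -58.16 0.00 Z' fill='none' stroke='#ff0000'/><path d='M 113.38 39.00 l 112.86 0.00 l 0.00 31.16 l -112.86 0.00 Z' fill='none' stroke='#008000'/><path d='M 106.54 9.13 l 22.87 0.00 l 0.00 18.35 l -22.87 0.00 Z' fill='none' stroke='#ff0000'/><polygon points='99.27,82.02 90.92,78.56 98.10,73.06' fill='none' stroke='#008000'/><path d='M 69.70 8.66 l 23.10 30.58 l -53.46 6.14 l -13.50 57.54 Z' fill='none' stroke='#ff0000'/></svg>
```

viewBox `0 0 237.49 111.62` with mm width/height → 1 unit = 1 mm. Flip: y_m = 111.62 − y_svg.

**Shape 1** — `<path>` rectangle, stroke `#ff0000` → cut (S815, F1000). Machine vertices: (20.15,89.80) → (78.31,89.80) → (78.31,49.56) → (20.15,49.56) → (20.15,89.80). Closed: final G1 returns to the first vertex.

**Shape 2** — `<path>` rectangle, stroke `#008000` → score (S499, F2245). Machine vertices: (113.38,72.62) → (226.24,72.62) → (226.24,41.46) → (113.38,41.46) → (113.38,72.62). Closed: final G1 returns to the first vertex.

**Shape 3** — `<path>` rectangle, stroke `#ff0000` → cut (S815, F1000). Machine vertices: (106.54,102.49) → (129.41,102.49) → (129.41,84.14) → (106.54,84.14) → (106.54,102.49). Closed: final G1 returns to the first vertex.

**Shape 4** — `<polygon>` regular polygon, stroke `#008000` → score (S499, F2245). Machine vertices: (99.27,29.60) → (90.92,33.06) → (98.10,38.56) → (99.27,29.60). Closed: final G1 returns to the first vertex.

**Shape 5** — `<path>` closed polygon, stroke `#ff0000` → cut (S815, F1000). Machine vertices: (69.70,102.96) → (92.80,72.38) → (39.34,66.24) → (25.84,8.70) → (69.70,102.96). Closed: final G1 returns to the first vertex.

; LightBurn 1.5.06
; GRBL device profile, absolute coords
G21
G90
G0 X20.15 Y89.80
M3 S815
G1 X78.31 Y89.80 F1000
G1 X78.31 Y49.56
G1 X20.15 Y49.56
G1 X20.15 Y89.80
M5
G0 X113.38 Y72.62
M3 S499
G1 X226.24 Y72.62 F2245
G1 X226.24 Y41.46
G1 X113.38 Y41.46
G1 X113.38 Y72.62
M5
G0 X106.54 Y102.49
M3 S815
G1 X129.41 Y102.49 F1000
G1 X129.41 Y84.14
G1 X106.54 Y84.14
G1 X106.54 Y102.49
M5
G0 X99.27 Y29.60
M3 S499
G1 X90.92 Y33.06 F2245
G1 X98.10 Y38.56
G1 X99.27 Y29.60
M5
G0 X69.70 Y102.96
M3 S815
G1 X92.80 Y72.38 F1000
G1 X39.34 Y66.24
G1 X25.84 Y8.70
G1 X69.70 Y102.96
M5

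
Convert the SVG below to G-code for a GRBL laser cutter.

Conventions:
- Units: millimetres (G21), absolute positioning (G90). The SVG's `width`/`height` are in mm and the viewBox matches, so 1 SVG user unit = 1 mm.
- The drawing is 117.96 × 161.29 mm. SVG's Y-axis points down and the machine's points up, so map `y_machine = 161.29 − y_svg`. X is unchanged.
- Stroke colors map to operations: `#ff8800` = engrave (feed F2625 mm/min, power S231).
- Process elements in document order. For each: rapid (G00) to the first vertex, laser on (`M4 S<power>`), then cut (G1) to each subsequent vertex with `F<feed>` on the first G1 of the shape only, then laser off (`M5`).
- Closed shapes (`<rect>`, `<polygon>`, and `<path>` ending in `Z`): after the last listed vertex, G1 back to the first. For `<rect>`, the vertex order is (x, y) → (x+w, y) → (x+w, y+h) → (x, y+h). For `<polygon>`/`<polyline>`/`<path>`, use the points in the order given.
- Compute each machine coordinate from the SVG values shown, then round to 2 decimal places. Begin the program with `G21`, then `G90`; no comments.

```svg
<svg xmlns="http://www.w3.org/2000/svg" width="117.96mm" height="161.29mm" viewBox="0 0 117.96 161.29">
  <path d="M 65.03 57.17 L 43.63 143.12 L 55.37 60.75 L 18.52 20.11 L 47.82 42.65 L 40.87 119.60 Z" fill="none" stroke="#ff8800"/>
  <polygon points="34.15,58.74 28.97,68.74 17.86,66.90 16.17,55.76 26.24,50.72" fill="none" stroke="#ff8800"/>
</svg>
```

Since the viewBox matches the mm dimensions, user units are millimetres directly. The only transform is the Y-flip y_m = 161.29 − y_svg.

Shape 1 is a closed polygon drawn with `<path>`. Its stroke #ff8800 means engrave at S231, F2625. After flipping Y the toolpath is (65.03,104.12) → (43.63,18.17) → (55.37,100.54) → (18.52,141.18) → (47.82,118.64) → (40.87,41.69) → (65.03,104.12), returning to the start.

Shape 2 is a regular polygon drawn with `<polygon>`. Its stroke #ff8800 means engrave at S231, F2625. After flipping Y the toolpath is (34.15,102.55) → (28.97,92.55) → (17.86,94.39) → (16.17,105.53) → (26.24,110.57) → (34.15,102.55), returning to the start.

G21
G90
G00 X65.03 Y104.12
M4 S231
G1 X43.63 Y18.17 F2625
G1 X55.37 Y100.54
G1 X18.52 Y141.18
G1 X47.82 Y118.64
G1 X40.87 Y41.69
G1 X65.03 Y104.12
M5
G00 X34.15 Y102.55
M4 S231
G1 X28.97 Y92.55 F2625
G1 X17.86 Y94.39
G1 X16.17 Y105.53
G1 X26.24 Y110.57
G1 X34.15 Y102.55
M5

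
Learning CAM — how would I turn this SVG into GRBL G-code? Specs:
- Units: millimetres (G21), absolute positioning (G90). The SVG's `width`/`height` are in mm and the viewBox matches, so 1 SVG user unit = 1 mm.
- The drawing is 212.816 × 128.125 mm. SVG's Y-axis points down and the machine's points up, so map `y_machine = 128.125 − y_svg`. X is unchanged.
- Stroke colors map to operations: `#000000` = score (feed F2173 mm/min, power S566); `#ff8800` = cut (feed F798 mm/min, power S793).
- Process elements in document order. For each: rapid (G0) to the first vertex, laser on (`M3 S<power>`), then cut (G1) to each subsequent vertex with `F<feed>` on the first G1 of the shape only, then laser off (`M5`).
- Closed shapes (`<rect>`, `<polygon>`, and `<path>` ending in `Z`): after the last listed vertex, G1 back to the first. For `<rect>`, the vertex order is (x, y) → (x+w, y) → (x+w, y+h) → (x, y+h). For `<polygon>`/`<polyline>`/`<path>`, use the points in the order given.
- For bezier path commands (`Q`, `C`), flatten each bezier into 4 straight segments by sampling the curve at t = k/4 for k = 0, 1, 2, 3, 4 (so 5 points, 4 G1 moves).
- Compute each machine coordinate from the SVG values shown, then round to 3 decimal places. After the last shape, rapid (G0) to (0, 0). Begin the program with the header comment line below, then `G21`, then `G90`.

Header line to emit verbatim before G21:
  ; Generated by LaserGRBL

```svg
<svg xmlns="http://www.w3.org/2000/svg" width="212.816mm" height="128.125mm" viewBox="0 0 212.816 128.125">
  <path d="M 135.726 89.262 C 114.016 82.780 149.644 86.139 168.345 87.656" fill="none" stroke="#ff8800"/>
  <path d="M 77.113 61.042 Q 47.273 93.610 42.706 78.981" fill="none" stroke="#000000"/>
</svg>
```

viewBox `0 0 212.816 128.125` with mm width/height → 1 unit = 1 mm. Flip: y_m = 128.125 − y_svg.

**Shape 1** — `<path>` cubic bezier, stroke `#ff8800` → cut (S793, F798). Control points (SVG): P0=(135.726,89.262), P1=(114.016,82.780), P2=(149.644,86.139), P3=(168.345,87.656); sampled at t=k/4. Machine vertices: (135.726,38.863) → (129.034,42.062) → (136.881,42.666) → (152.306,41.770) → (168.345,40.469). Open path.

**Shape 2** — `<path>` quadratic bezier, stroke `#000000` → score (S566, F2173). Control points (SVG): P0=(77.113,61.042), P1=(47.273,93.610), P2=(42.706,78.981); sampled at t=k/4. Machine vertices: (77.113,67.083) → (63.773,53.749) → (53.591,46.314) → (46.569,44.779) → (42.706,49.144). Open path.

; Generated by LaserGRBL
G21
G90
G0 X135.726 Y38.863
M3 S793
G1 X129.034 Y42.062 F798
G1 X136.881 Y42.666
G1 X152.306 Y41.770
G1 X168.345 Y40.469
M5
G0 X77.113 Y67.083
M3 S566
G1 X63.773 Y53.749 F2173
G1 X53.591 Y46.314
G1 X46.569 Y44.779
G1 X42.706 Y49.144
M5
G0 X0.000 Y0.000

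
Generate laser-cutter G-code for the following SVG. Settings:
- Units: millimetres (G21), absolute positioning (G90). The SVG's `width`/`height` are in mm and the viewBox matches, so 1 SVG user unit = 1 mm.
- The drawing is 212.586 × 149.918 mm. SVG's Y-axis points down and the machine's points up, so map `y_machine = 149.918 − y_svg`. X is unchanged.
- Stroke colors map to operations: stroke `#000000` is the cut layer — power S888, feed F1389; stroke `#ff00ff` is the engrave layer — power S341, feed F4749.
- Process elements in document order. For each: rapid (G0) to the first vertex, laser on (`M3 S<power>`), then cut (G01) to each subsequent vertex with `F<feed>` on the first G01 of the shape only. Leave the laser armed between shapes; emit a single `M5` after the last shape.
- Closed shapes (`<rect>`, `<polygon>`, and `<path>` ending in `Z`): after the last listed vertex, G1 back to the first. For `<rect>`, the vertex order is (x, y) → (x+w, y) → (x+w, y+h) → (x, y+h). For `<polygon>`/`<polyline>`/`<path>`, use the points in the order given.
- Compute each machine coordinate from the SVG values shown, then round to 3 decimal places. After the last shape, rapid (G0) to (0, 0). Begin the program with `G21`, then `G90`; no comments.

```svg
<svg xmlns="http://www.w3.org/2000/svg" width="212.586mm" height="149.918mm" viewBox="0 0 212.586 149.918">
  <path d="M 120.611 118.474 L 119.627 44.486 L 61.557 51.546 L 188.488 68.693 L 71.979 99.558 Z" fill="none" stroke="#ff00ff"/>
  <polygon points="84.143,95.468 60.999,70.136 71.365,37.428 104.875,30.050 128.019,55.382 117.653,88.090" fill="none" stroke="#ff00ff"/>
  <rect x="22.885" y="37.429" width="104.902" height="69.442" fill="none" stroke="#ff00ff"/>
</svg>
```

viewBox `0 0 212.586 149.918` with mm width/height → 1 unit = 1 mm. Flip: y_m = 149.918 − y_svg.

**Shape 1** — `<path>` closed polygon, stroke `#ff00ff` → engrave (S341, F4749). Machine vertices: (120.611,31.444) → (119.627,105.432) → (61.557,98.372) → (188.488,81.225) → (71.979,50.360) → (120.611,31.444). Closed: final G1 returns to the first vertex.

**Shape 2** — `<polygon>` regular polygon, stroke `#ff00ff` → engrave (S341, F4749). Machine vertices: (84.143,54.450) → (60.999,79.782) → (71.365,112.490) → (104.875,119.868) → (128.019,94.536) → (117.653,61.828) → (84.143,54.450). Closed: final G1 returns to the first vertex.

**Shape 3** — `<rect>` rectangle, stroke `#ff00ff` → engrave (S341, F4749). Machine vertices: (22.885,112.489) → (127.787,112.489) → (127.787,43.047) → (22.885,43.047) → (22.885,112.489). Closed: final G1 returns to the first vertex.

G21
G90
G0 X120.611 Y31.444
M3 S341
G01 X119.627 Y105.432 F4749
G01 X61.557 Y98.372
G01 X188.488 Y81.225
G01 X71.979 Y50.360
G01 X120.611 Y31.444
G0 X84.143 Y54.450
M3 S341
G01 X60.999 Y79.782 F4749
G01 X71.365 Y112.490
G01 X104.875 Y119.868
G01 X128.019 Y94.536
G01 X117.653 Y61.828
G01 X84.143 Y54.450
G0 X22.885 Y112.489
M3 S341
G01 X127.787 Y112.489 F4749
G01 X127.787 Y43.047
G01 X22.885 Y43.047
G01 X22.885 Y112.489
M5
G0 X0.000 Y0.000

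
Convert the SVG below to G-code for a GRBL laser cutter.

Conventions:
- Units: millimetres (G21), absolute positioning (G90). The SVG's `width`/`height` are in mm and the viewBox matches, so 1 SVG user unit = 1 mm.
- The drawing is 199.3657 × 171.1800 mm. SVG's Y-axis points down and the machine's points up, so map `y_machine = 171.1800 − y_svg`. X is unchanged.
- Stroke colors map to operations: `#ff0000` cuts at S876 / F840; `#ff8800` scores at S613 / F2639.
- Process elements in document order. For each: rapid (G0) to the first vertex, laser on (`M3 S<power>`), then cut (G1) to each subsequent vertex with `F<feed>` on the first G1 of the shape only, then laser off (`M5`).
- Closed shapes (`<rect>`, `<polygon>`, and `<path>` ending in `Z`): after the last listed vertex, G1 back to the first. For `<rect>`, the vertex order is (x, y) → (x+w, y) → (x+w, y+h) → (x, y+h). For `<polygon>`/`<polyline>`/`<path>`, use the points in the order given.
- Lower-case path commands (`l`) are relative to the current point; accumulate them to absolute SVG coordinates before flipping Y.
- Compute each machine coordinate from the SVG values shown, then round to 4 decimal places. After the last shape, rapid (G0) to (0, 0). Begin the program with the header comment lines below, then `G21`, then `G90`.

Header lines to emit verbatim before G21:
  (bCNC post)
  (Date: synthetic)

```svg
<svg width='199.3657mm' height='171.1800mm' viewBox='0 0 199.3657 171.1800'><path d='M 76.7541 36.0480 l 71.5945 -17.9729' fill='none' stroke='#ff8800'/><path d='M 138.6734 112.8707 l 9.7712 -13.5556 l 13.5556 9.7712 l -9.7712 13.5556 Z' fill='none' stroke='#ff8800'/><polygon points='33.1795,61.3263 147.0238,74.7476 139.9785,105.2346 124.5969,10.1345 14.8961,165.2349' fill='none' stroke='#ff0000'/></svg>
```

(bCNC post)
(Date: synthetic)
G21
G90
G0 X76.7541 Y135.1320
M3 S613
G1 X148.3486 Y153.1049 F2639
M5
G0 X138.6734 Y58.3093
M3 S613
G1 X148.4446 Y71.8649 F2639
G1 X162.0002 Y62.0937
G1 X152.2290 Y48.5381
G1 X138.6734 Y58.3093
M5
G0 X33.1795 Y109.8537
M3 S876
G1 X147.0238 Y96.4324 F840
G1 X139.9785 Y65.9454
G1 X124.5969 Y161.0455
G1 X14.8961 Y5.9451
G1 X33.1795 Y109.8537
M5
G0 X0.0000 Y0.0000

viewBox `0 0 199.3657 171.1800` with mm width/height → 1 unit = 1 mm. Flip: y_m = 171.1800 − y_svg.

**Shape 1** — `<path>` line segment, stroke `#ff8800` → score (S613, F2639). Machine vertices: (76.7541,135.1320) → (148.3486,153.1049). Open path.

**Shape 2** — `<path>` regular polygon, stroke `#ff8800` → score (S613, F2639). Machine vertices: (138.6734,58.3093) → (148.4446,71.8649) → (162.0002,62.0937) → (152.2290,48.5381) → (138.6734,58.3093). Closed: final G1 returns to the first vertex.

**Shape 3** — `<polygon>` closed polygon, stroke `#ff0000` → cut (S876, F840). Machine vertices: (33.1795,109.8537) → (147.0238,96.4324) → (139.9785,65.9454) → (124.5969,161.0455) → (14.8961,5.9451) → (33.1795,109.8537). Closed: final G1 returns to the first vertex.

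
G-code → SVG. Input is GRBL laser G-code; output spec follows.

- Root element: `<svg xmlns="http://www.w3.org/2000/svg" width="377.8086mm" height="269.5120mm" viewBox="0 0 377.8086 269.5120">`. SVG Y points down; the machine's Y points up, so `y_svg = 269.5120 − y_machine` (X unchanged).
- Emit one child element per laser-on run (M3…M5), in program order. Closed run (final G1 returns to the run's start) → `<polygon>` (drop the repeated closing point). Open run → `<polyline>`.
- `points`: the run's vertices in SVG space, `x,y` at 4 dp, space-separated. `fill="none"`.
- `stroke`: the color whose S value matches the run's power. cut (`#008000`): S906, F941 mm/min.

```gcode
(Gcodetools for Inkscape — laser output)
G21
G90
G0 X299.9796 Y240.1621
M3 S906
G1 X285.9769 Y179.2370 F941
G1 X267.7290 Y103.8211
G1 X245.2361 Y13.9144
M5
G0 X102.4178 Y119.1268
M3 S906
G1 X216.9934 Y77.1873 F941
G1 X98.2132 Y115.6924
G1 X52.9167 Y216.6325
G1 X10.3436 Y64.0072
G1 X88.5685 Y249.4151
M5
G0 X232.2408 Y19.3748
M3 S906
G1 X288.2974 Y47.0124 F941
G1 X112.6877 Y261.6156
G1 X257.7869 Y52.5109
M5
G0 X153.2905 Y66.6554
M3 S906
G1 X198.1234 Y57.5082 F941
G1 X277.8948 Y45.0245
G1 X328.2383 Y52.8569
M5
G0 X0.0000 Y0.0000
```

<svg xmlns="http://www.w3.org/2000/svg" width="377.8086mm" height="269.5120mm" viewBox="0 0 377.8086 269.5120">
  <polyline points="299.9796,29.3499 285.9769,90.2750 267.7290,165.6909 245.2361,255.5976" fill="none" stroke="#008000"/>
  <polyline points="102.4178,150.3852 216.9934,192.3247 98.2132,153.8196 52.9167,52.8795 10.3436,205.5048 88.5685,20.0969" fill="none" stroke="#008000"/>
  <polyline points="232.2408,250.1372 288.2974,222.4996 112.6877,7.8964 257.7869,217.0011" fill="none" stroke="#008000"/>
  <polyline points="153.2905,202.8566 198.1234,212.0038 277.8948,224.4875 328.2383,216.6551" fill="none" stroke="#008000"/>
</svg>

Each laser-on run becomes one SVG element. Flip Y back into SVG space with y_svg = 269.5120 − y_machine. Every run uses S906, so all elements get stroke `#008000` (cut).

Run 1: The run is open, so emit a `<polyline>` with points (Y-flipped): 299.9796,29.3499 285.9769,90.2750 267.7290,165.6909 245.2361,255.5976.

Run 2: The run is open, so emit a `<polyline>` with points (Y-flipped): 102.4178,150.3852 216.9934,192.3247 98.2132,153.8196 52.9167,52.8795 10.3436,205.5048 88.5685,20.0969.

Run 3: The run is open, so emit a `<polyline>` with points (Y-flipped): 232.2408,250.1372 288.2974,222.4996 112.6877,7.8964 257.7869,217.0011.

Run 4: The run is open, so emit a `<polyline>` with points (Y-flipped): 153.2905,202.8566 198.1234,212.0038 277.8948,224.4875 328.2383,216.6551.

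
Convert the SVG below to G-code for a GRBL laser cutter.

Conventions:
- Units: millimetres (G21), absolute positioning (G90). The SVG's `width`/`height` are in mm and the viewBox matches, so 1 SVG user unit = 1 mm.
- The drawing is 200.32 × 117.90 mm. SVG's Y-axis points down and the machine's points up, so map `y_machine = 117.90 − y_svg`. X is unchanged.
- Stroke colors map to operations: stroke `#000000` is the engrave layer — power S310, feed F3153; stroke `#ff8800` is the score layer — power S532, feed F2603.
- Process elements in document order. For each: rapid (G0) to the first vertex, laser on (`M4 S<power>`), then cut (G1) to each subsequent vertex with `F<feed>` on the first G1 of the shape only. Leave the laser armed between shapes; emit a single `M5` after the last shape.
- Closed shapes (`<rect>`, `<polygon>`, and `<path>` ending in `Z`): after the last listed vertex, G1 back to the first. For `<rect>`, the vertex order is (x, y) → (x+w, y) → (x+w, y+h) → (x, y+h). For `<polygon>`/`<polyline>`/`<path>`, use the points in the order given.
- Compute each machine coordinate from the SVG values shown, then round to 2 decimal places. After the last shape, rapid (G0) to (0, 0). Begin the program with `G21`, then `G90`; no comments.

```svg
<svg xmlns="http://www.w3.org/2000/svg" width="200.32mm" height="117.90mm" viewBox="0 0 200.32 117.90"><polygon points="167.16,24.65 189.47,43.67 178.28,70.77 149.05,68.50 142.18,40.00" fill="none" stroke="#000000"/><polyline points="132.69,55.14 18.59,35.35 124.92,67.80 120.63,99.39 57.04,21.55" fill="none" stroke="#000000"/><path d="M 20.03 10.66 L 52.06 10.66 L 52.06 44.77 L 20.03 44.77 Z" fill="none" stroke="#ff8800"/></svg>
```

G21
G90
G0 X167.16 Y93.25
M4 S310
G1 X189.47 Y74.23 F3153
G1 X178.28 Y47.13
G1 X149.05 Y49.40
G1 X142.18 Y77.90
G1 X167.16 Y93.25
G0 X132.69 Y62.76
M4 S310
G1 X18.59 Y82.55 F3153
G1 X124.92 Y50.10
G1 X120.63 Y18.51
G1 X57.04 Y96.35
G0 X20.03 Y107.24
M4 S532
G1 X52.06 Y107.24 F2603
G1 X52.06 Y73.13
G1 X20.03 Y73.13
G1 X20.03 Y107.24
M5
G0 X0.00 Y0.00

1 u = 1 mm; y_m = 117.90 − y.

[1] `<polygon>` regular polygon, #000000→engrave S310 F3153: (167.16,93.25) → (189.47,74.23) → (178.28,47.13) → (149.05,49.40) → (142.18,77.90) → (167.16,93.25) (closed)

[2] `<polyline>` open polyline, #000000→engrave S310 F3153: (132.69,62.76) → (18.59,82.55) → (124.92,50.10) → (120.63,18.51) → (57.04,96.35)

[3] `<path>` rectangle, #ff8800→score S532 F2603: (20.03,107.24) → (52.06,107.24) → (52.06,73.13) → (20.03,73.13) → (20.03,107.24) (closed)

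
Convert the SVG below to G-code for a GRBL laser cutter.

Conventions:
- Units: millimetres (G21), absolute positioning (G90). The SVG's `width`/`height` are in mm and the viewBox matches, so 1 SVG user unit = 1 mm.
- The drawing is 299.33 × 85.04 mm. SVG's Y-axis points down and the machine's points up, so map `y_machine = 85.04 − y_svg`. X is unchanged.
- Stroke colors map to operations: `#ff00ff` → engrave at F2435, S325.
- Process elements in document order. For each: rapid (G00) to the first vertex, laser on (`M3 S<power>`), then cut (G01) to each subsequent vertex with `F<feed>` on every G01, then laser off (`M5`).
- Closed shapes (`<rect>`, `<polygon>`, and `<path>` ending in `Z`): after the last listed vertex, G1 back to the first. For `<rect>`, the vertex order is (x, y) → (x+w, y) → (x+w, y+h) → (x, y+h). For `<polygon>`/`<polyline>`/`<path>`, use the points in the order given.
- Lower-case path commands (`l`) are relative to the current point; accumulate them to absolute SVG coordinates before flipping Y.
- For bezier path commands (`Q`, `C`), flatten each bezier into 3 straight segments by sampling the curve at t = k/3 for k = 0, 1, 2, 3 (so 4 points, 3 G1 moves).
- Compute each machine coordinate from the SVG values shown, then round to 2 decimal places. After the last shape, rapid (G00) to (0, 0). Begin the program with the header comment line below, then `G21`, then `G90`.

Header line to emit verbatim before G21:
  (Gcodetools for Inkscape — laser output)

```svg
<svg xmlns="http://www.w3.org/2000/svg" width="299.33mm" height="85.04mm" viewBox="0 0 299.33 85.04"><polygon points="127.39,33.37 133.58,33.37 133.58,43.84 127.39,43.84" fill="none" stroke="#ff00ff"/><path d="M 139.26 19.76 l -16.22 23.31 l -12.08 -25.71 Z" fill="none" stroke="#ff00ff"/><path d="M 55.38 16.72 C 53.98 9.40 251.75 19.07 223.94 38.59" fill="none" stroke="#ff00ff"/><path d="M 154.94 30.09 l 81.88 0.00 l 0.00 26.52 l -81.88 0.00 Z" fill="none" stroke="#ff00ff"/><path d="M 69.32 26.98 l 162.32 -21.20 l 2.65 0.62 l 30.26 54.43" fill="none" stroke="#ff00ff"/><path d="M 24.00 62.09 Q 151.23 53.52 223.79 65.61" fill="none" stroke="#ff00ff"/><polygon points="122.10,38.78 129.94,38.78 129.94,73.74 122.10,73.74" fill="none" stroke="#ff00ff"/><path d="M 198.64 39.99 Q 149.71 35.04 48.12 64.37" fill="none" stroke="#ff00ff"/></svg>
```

(Gcodetools for Inkscape — laser output)
G21
G90
G00 X127.39 Y51.67
M3 S325
G01 X133.58 Y51.67 F2435
G01 X133.58 Y41.20 F2435
G01 X127.39 Y41.20 F2435
G01 X127.39 Y51.67 F2435
M5
G00 X139.26 Y65.28
M3 S325
G01 X123.04 Y41.97 F2435
G01 X110.96 Y67.68 F2435
G01 X139.26 Y65.28 F2435
M5
G00 X55.38 Y68.32
M3 S325
G01 X104.64 Y70.24 F2435
G01 X192.29 Y62.42 F2435
G01 X223.94 Y46.45 F2435
M5
G00 X154.94 Y54.95
M3 S325
G01 X236.82 Y54.95 F2435
G01 X236.82 Y28.43 F2435
G01 X154.94 Y28.43 F2435
G01 X154.94 Y54.95 F2435
M5
G00 X69.32 Y58.06
M3 S325
G01 X231.64 Y79.26 F2435
G01 X234.29 Y78.64 F2435
G01 X264.55 Y24.21 F2435
M5
G00 X24.00 Y22.95
M3 S325
G01 X102.75 Y26.37 F2435
G01 X169.34 Y25.19 F2435
G01 X223.79 Y19.43 F2435
M5
G00 X122.10 Y46.26
M3 S325
G01 X129.94 Y46.26 F2435
G01 X129.94 Y11.30 F2435
G01 X122.10 Y11.30 F2435
G01 X122.10 Y46.26 F2435
M5
G00 X198.64 Y45.05
M3 S325
G01 X160.17 Y44.54 F2435
G01 X110.00 Y36.41 F2435
G01 X48.12 Y20.67 F2435
M5
G00 X0.00 Y0.00

viewBox `0 0 299.33 85.04` with mm width/height → 1 unit = 1 mm. Flip: y_m = 85.04 − y_svg.

**Shape 1** — `<polygon>` rectangle, stroke `#ff00ff` → engrave (S325, F2435). Machine vertices: (127.39,51.67) → (133.58,51.67) → (133.58,41.20) → (127.39,41.20) → (127.39,51.67). Closed: final G1 returns to the first vertex.

**Shape 2** — `<path>` regular polygon, stroke `#ff00ff` → engrave (S325, F2435). Machine vertices: (139.26,65.28) → (123.04,41.97) → (110.96,67.68) → (139.26,65.28). Closed: final G1 returns to the first vertex.

**Shape 3** — `<path>` cubic bezier, stroke `#ff00ff` → engrave (S325, F2435). Control points (SVG): P0=(55.38,16.72), P1=(53.98,9.40), P2=(251.75,19.07), P3=(223.94,38.59); sampled at t=k/3. Machine vertices: (55.38,68.32) → (104.64,70.24) → (192.29,62.42) → (223.94,46.45). Open path.

**Shape 4** — `<path>` rectangle, stroke `#ff00ff` → engrave (S325, F2435). Machine vertices: (154.94,54.95) → (236.82,54.95) → (236.82,28.43) → (154.94,28.43) → (154.94,54.95). Closed: final G1 returns to the first vertex.

**Shape 5** — `<path>` open polyline, stroke `#ff00ff` → engrave (S325, F2435). Machine vertices: (69.32,58.06) → (231.64,79.26) → (234.29,78.64) → (264.55,24.21). Open path.

**Shape 6** — `<path>` quadratic bezier, stroke `#ff00ff` → engrave (S325, F2435). Control points (SVG): P0=(24.00,62.09), P1=(151.23,53.52), P2=(223.79,65.61); sampled at t=k/3. Machine vertices: (24.00,22.95) → (102.75,26.37) → (169.34,25.19) → (223.79,19.43). Open path.

**Shape 7** — `<polygon>` rectangle, stroke `#ff00ff` → engrave (S325, F2435). Machine vertices: (122.10,46.26) → (129.94,46.26) → (129.94,11.30) → (122.10,11.30) → (122.10,46.26). Closed: final G1 returns to the first vertex.

**Shape 8** — `<path>` quadratic bezier, stroke `#ff00ff` → engrave (S325, F2435). Control points (SVG): P0=(198.64,39.99), P1=(149.71,35.04), P2=(48.12,64.37); sampled at t=k/3. Machine vertices: (198.64,45.05) → (160.17,44.54) → (110.00,36.41) → (48.12,20.67). Open path.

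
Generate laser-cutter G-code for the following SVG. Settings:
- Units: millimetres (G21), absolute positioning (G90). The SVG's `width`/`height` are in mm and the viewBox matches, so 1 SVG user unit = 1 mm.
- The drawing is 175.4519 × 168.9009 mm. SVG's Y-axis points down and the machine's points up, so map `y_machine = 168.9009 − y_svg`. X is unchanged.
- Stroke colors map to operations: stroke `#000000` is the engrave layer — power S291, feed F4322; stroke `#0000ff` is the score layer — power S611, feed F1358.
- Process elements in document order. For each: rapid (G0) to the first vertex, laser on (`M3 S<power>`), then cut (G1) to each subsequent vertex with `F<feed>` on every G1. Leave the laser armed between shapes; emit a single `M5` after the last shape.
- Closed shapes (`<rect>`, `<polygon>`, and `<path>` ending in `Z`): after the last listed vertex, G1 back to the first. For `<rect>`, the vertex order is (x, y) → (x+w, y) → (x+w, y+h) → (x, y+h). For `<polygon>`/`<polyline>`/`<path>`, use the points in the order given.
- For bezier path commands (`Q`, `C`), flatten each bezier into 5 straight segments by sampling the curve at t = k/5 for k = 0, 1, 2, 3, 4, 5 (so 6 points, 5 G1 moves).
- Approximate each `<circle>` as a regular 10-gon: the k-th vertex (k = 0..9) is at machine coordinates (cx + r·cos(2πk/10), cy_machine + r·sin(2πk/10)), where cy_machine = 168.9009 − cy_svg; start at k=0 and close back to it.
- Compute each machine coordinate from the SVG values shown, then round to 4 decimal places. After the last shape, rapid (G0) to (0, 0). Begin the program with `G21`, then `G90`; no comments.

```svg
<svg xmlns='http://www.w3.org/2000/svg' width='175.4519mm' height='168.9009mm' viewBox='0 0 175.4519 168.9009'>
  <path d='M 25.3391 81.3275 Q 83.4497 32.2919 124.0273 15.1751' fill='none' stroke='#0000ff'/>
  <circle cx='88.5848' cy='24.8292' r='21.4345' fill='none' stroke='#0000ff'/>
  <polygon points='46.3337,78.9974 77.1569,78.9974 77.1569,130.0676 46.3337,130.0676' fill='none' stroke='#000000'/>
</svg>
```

G21
G90
G0 X25.3391 Y87.5734
M3 S611
G1 X47.8820 Y105.9109 F1358
G1 X69.0223 Y121.6949 F1358
G1 X88.7599 Y134.9254 F1358
G1 X107.0949 Y145.6023 F1358
G1 X124.0273 Y153.7258 F1358
G0 X110.0193 Y144.0717
M3 S611
G1 X105.9257 Y156.6706 F1358
G1 X95.2084 Y164.4571 F1358
G1 X81.9612 Y164.4571 F1358
G1 X71.2439 Y156.6706 F1358
G1 X67.1503 Y144.0717 F1358
G1 X71.2439 Y131.4728 F1358
G1 X81.9612 Y123.6863 F1358
G1 X95.2084 Y123.6863 F1358
G1 X105.9257 Y131.4728 F1358
G1 X110.0193 Y144.0717 F1358
G0 X46.3337 Y89.9035
M3 S291
G1 X77.1569 Y89.9035 F4322
G1 X77.1569 Y38.8333 F4322
G1 X46.3337 Y38.8333 F4322
G1 X46.3337 Y89.9035 F4322
M5
G0 X0.0000 Y0.0000

viewBox `0 0 175.4519 168.9009` with mm width/height → 1 unit = 1 mm. Flip: y_m = 168.9009 − y_svg.

**Shape 1** — `<path>` quadratic bezier, stroke `#0000ff` → score (S611, F1358). Control points (SVG): P0=(25.3391,81.3275), P1=(83.4497,32.2919), P2=(124.0273,15.1751); sampled at t=k/5. Machine vertices: (25.3391,87.5734) → (47.8820,105.9109) → (69.0223,121.6949) → (88.7599,134.9254) → (107.0949,145.6023) → (124.0273,153.7258). Open path.

**Shape 2** — `<circle>` circle, stroke `#0000ff` → score (S611, F1358). Machine vertices: (110.0193,144.0717) → (105.9257,156.6706) → (95.2084,164.4571) → (81.9612,164.4571) → (71.2439,156.6706) → (67.1503,144.0717) → (71.2439,131.4728) → (81.9612,123.6863) → (95.2084,123.6863) → (105.9257,131.4728) → (110.0193,144.0717). Closed: final G1 returns to the first vertex.

**Shape 3** — `<polygon>` rectangle, stroke `#000000` → engrave (S291, F4322). Machine vertices: (46.3337,89.9035) → (77.1569,89.9035) → (77.1569,38.8333) → (46.3337,38.8333) → (46.3337,89.9035). Closed: final G1 returns to the first vertex.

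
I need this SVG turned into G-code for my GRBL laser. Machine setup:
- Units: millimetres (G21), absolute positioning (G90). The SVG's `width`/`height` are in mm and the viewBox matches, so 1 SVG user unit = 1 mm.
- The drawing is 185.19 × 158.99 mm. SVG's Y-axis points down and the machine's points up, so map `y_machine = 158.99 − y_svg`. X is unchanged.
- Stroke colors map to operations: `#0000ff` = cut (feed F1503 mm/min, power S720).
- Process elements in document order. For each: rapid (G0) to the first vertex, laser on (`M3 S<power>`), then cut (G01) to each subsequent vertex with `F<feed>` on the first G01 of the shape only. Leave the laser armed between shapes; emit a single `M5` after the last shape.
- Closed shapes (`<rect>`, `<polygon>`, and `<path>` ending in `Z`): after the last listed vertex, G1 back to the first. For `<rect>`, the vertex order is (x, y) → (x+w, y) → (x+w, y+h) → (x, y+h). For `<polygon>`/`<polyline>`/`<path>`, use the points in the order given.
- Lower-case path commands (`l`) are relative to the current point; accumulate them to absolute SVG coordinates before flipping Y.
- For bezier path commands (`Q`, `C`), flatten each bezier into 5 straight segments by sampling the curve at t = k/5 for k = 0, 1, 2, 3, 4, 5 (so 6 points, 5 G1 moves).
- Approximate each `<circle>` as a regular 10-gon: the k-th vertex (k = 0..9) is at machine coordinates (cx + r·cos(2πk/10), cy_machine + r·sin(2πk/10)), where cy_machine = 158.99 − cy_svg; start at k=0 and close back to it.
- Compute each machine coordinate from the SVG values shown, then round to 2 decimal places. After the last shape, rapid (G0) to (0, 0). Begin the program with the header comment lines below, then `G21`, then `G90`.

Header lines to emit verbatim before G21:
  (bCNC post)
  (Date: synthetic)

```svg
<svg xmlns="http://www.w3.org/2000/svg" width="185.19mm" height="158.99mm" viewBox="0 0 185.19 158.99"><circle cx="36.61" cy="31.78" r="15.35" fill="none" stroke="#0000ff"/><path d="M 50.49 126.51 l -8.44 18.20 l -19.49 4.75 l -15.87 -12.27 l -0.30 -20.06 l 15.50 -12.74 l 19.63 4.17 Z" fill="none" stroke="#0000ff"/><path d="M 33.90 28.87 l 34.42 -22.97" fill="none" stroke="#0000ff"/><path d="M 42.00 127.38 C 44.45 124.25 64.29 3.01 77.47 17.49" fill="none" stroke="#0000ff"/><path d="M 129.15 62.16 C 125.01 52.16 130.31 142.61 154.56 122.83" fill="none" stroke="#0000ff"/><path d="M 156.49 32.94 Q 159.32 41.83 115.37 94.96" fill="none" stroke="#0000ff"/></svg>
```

(bCNC post)
(Date: synthetic)
G21
G90
G0 X51.96 Y127.21
M3 S720
G01 X49.03 Y136.23 F1503
G01 X41.35 Y141.81
G01 X31.87 Y141.81
G01 X24.19 Y136.23
G01 X21.26 Y127.21
G01 X24.19 Y118.19
G01 X31.87 Y112.61
G01 X41.35 Y112.61
G01 X49.03 Y118.19
G01 X51.96 Y127.21
G0 X50.49 Y32.48
M3 S720
G01 X42.05 Y14.28 F1503
G01 X22.56 Y9.53
G01 X6.69 Y21.80
G01 X6.39 Y41.86
G01 X21.89 Y54.60
G01 X41.52 Y50.43
G01 X50.49 Y32.48
G0 X33.90 Y130.12
M3 S720
G01 X68.32 Y153.09 F1503
G0 X42.00 Y31.61
M3 S720
G01 X45.36 Y45.63 F1503
G01 X51.75 Y75.81
G01 X60.00 Y109.98
G01 X68.96 Y135.93
G01 X77.47 Y141.50
G0 X129.15 Y96.83
M3 S720
G01 X127.87 Y92.46 F1503
G01 X129.32 Y74.10
G01 X133.95 Y51.85
G01 X142.21 Y35.83
G01 X154.56 Y36.16
G0 X156.49 Y126.05
M3 S720
G01 X155.75 Y120.72 F1503
G01 X151.27 Y111.86
G01 X143.05 Y99.46
G01 X131.08 Y83.51
G01 X115.37 Y64.03
M5
G0 X0.00 Y0.00

1 u = 1 mm; y_m = 158.99 − y.

[1] `<circle>` circle, #0000ff→cut S720 F1503: (51.96,127.21) → (49.03,136.23) → (41.35,141.81) → (31.87,141.81) → (24.19,136.23) → (21.26,127.21) → (24.19,118.19) → (31.87,112.61) → (41.35,112.61) → (49.03,118.19) → (51.96,127.21) (closed)

[2] `<path>` regular polygon, #0000ff→cut S720 F1503: (50.49,32.48) → (42.05,14.28) → (22.56,9.53) → (6.69,21.80) → (6.39,41.86) → (21.89,54.60) → (41.52,50.43) → (50.49,32.48) (closed)

[3] `<path>` line segment, #0000ff→cut S720 F1503: (33.90,130.12) → (68.32,153.09)

[4] `<path>` cubic bezier, #0000ff→cut S720 F1503: (42.00,31.61) → (45.36,45.63) → (51.75,75.81) → (60.00,109.98) → (68.96,135.93) → (77.47,141.50)

[5] `<path>` cubic bezier, #0000ff→cut S720 F1503: (129.15,96.83) → (127.87,92.46) → (129.32,74.10) → (133.95,51.85) → (142.21,35.83) → (154.56,36.16)

[6] `<path>` quadratic bezier, #0000ff→cut S720 F1503: (156.49,126.05) → (155.75,120.72) → (151.27,111.86) → (143.05,99.46) → (131.08,83.51) → (115.37,64.03)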